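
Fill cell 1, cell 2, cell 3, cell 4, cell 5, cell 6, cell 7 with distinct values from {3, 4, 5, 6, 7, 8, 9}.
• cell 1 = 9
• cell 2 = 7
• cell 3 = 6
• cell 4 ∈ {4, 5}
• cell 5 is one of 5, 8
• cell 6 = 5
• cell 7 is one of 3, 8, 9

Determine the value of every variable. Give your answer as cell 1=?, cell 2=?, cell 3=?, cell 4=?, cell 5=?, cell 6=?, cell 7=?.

cell 1=9, cell 2=7, cell 3=6, cell 4=4, cell 5=8, cell 6=5, cell 7=3

cell 1 has just one choice, so cell 1 = 9. So cell 7 can't be 9.
cell 2's domain is down to {7}, so cell 2 = 7.
cell 3 has just one choice, so cell 3 = 6.
cell 6 has just one choice, so cell 6 = 5. Eliminate 5 elsewhere: cell 4, cell 5.
cell 4's domain is down to {4}, so cell 4 = 4.
cell 5 has just one choice, so cell 5 = 8. Strike 8 from cell 7.
That leaves cell 7 = 3.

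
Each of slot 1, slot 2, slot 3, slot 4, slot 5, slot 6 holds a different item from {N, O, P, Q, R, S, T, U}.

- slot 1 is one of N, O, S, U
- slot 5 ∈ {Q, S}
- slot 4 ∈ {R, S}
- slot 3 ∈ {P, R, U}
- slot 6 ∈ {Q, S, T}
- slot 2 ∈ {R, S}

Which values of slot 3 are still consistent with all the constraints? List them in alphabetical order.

P, U

slot 2 and slot 4 share exactly the 2 values {R, S}; by pigeonhole those values go to them, so strike R, S from slot 1, slot 3, slot 5, slot 6.
slot 5 must be Q (only option left). Remove Q from slot 6.
slot 6 must be T (only option left).
No further eliminations apply; slot 3 can still be any of P, U.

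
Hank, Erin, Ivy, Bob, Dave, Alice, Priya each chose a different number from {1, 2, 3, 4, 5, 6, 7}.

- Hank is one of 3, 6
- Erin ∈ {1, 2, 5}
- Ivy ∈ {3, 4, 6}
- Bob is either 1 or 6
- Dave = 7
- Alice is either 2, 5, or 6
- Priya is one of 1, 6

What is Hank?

Dave has just one choice, so Dave = 7.
The 6 still-open variables together cover exactly {1, 2, 3, 4, 5, 6} — 6 values for 6 variables — and 4 appears only in Ivy's list, so Ivy = 4.
The 5 still-open variables together cover exactly {1, 2, 3, 5, 6} — 5 values for 5 variables — and 3 appears only in Hank's list, so Hank = 3.

3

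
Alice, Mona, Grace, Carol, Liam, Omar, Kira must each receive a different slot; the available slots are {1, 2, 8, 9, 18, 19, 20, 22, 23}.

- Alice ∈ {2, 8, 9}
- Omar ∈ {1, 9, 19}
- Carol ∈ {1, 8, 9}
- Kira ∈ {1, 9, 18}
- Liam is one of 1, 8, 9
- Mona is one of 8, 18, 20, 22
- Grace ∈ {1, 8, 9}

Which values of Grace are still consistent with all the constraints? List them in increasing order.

Grace, Carol, Liam share exactly the 3 values {1, 8, 9}; by pigeonhole those values go to them, so strike 1, 8, 9 from Alice, Mona, Omar, Kira.
Alice must be 2 (only option left).
Omar's domain is down to {19}, so Omar = 19.
Kira must be 18 (only option left). Remove 18 from Mona.
No further eliminations apply; Grace can still be any of 1, 8, 9.

1, 8, 9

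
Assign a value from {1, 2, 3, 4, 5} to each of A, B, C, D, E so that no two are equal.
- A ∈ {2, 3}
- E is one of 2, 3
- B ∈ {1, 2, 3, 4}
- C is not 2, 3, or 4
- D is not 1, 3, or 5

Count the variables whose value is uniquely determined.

3

Among the 5 variables, 5 fits only C (and all 5 values in {1, 2, 3, 4, 5} must be used), so C = 5.
The 4 still-open variables draw from only 4 values {1, 2, 3, 4}, so each is used; only B can be 1, hence B = 1.
Among the 3 still-open variables, 4 fits only D (and all 3 values in {2, 3, 4} must be used), so D = 4.
Determined: B=1, C=5, D=4. The other variables each still have more than one consistent value. That makes 3.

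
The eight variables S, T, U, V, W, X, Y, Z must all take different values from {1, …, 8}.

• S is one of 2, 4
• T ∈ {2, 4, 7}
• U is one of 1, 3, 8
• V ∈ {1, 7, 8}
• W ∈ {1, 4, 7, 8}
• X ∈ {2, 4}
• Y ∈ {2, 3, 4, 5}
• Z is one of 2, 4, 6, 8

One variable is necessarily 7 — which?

The 8 variables draw from only 8 values {1, 2, 3, 4, 5, 6, 7, 8}, so each is used; only Y can be 5, hence Y = 5.
Among the 7 still-open variables, 3 fits only U (and all 7 values in {1, 2, 3, 4, 6, 7, 8} must be used), so U = 3.
The 6 still-open variables draw from only 6 values {1, 2, 4, 6, 7, 8}, so each is used; only Z can be 6, hence Z = 6.
The 2 variables S and X are confined to {2, 4}, which locks those values in; drop them from T, W.
So 7 goes to T.

T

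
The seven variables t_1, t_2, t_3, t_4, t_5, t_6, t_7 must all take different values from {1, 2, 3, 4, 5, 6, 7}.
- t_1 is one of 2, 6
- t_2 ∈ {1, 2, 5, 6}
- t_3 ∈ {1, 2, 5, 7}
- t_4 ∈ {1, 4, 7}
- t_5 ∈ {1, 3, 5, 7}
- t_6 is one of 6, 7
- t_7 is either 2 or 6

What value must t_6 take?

Among the 7 variables, 3 fits only t_5 (and all 7 values in {1, 2, 3, 4, 5, 6, 7} must be used), so t_5 = 3.
Among the 6 still-open variables, 4 fits only t_4 (and all 6 values in {1, 2, 4, 5, 6, 7} must be used), so t_4 = 4.
t_1 and t_7 share exactly the 2 values {2, 6}; by pigeonhole those values go to them, so strike 2, 6 from t_2, t_3, t_6.
So t_6 = 7.

7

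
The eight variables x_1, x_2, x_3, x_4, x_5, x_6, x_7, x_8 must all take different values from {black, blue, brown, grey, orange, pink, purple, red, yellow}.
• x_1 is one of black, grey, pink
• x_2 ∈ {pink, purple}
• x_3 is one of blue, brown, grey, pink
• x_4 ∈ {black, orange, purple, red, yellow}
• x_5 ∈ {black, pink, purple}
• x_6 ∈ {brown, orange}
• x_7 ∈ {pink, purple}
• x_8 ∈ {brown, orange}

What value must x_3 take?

blue

x_2 and x_7 between them cover only {pink, purple} — a naked pair. Remove those values from x_1, x_3, x_4, x_5.
x_5 has just one choice, so x_5 = black. Eliminate black elsewhere: x_1, x_4.
x_1's domain is down to {grey}, so x_1 = grey. So x_3 can't be grey.
The 2 variables x_6 and x_8 are confined to {brown, orange}, which locks those values in; drop them from x_3, x_4.
So x_3 = blue.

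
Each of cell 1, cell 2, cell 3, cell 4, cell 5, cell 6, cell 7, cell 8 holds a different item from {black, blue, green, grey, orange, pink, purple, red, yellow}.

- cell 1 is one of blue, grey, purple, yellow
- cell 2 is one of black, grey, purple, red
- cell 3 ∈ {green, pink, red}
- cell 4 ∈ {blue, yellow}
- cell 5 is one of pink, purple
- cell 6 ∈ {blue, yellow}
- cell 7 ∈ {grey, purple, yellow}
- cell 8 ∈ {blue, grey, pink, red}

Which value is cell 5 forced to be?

pink

Among the 8 variables, black fits only cell 2 (and all 8 values in {black, blue, green, grey, pink, purple, red, yellow} must be used), so cell 2 = black.
Among the 7 still-open variables, green fits only cell 3 (and all 7 values in {blue, green, grey, pink, purple, red, yellow} must be used), so cell 3 = green.
Among the 6 still-open variables, red fits only cell 8 (and all 6 values in {blue, grey, pink, purple, red, yellow} must be used), so cell 8 = red.
The 5 still-open variables together cover exactly {blue, grey, pink, purple, yellow} — 5 values for 5 variables — and pink appears only in cell 5's list, so cell 5 = pink.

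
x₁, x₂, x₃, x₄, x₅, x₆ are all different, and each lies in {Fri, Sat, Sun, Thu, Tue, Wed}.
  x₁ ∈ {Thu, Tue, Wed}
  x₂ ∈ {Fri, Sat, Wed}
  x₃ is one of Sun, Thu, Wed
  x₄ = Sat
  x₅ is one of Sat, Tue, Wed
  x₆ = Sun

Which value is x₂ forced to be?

x₄ has just one choice, so x₄ = Sat. So x₂, x₅ can't be Sat.
x₆ must be Sun (only option left). Strike Sun from x₃.
Among the 4 still-open variables, Fri fits only x₂ (and all 4 values in {Fri, Thu, Tue, Wed} must be used), so x₂ = Fri.

Fri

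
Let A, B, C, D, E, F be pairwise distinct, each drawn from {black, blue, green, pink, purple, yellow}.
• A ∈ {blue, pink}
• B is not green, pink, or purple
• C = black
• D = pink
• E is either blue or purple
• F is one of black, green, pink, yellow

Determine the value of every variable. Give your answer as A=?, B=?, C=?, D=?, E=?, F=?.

A=blue, B=yellow, C=black, D=pink, E=purple, F=green

C must be black (only option left). Eliminate black elsewhere: B, F.
D must be pink (only option left). So A, F can't be pink.
A's domain is down to {blue}, so A = blue. Strike blue from B, E.
B's domain is down to {yellow}, so B = yellow. Strike yellow from F.
E's domain is down to {purple}, so E = purple.
F must be green (only option left).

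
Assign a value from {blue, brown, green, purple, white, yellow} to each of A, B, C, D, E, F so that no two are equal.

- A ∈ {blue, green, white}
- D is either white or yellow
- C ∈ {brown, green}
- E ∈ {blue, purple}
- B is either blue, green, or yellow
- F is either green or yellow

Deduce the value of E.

The 6 variables draw from only 6 values {blue, brown, green, purple, white, yellow}, so each is used; only C can be brown, hence C = brown.
The 5 still-open variables together cover exactly {blue, green, purple, white, yellow} — 5 values for 5 variables — and purple appears only in E's list, so E = purple.

purple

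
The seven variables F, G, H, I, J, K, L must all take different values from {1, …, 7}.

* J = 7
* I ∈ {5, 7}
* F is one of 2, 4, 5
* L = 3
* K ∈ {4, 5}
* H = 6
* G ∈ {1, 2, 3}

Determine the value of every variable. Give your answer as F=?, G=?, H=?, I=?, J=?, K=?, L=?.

H must be 6 (only option left).
That leaves J = 7. So I can't be 7.
L has just one choice, so L = 3. Strike 3 from G.
I has just one choice, so I = 5. Remove 5 from F, K.
K must be 4 (only option left). So F can't be 4.
F has just one choice, so F = 2. Remove 2 from G.
G has just one choice, so G = 1.

F=2, G=1, H=6, I=5, J=7, K=4, L=3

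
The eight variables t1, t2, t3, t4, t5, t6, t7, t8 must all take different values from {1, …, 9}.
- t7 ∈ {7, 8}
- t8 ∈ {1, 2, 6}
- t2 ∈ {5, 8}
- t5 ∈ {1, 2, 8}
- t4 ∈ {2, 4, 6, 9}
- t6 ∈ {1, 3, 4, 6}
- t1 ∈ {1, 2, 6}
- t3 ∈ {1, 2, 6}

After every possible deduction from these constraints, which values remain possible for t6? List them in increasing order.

3, 4

The 3 variables t1, t3, t8 are confined to {1, 2, 6}, which locks those values in; drop them from t4, t5, t6.
t5 must be 8 (only option left). Eliminate 8 elsewhere: t2, t7.
t7's domain is down to {7}, so t7 = 7.
That leaves t2 = 5.
No further eliminations apply; t6 can still be any of 3, 4.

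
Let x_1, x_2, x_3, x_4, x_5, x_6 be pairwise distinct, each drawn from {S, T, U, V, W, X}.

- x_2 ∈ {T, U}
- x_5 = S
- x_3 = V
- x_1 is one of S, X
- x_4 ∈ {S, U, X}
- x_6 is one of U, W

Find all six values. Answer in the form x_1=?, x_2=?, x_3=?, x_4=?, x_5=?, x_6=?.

x_1=X, x_2=T, x_3=V, x_4=U, x_5=S, x_6=W

x_3 must be V (only option left).
x_5 has just one choice, so x_5 = S. So x_1, x_4 can't be S.
x_1's domain is down to {X}, so x_1 = X. So x_4 can't be X.
x_4 has just one choice, so x_4 = U. Remove U from x_2, x_6.
x_6's domain is down to {W}, so x_6 = W.
That leaves x_2 = T.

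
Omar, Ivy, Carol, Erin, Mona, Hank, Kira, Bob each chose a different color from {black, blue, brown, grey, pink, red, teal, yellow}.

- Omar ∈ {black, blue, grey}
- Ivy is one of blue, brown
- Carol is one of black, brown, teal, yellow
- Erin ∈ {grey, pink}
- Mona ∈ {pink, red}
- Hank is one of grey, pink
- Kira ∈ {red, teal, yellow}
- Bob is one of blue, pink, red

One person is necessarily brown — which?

Ivy

The 2 variables Erin and Hank are confined to {grey, pink}, which locks those values in; drop them from Omar, Mona, Bob.
Mona's domain is down to {red}, so Mona = red. Eliminate red elsewhere: Kira, Bob.
Bob must be blue (only option left). Eliminate blue elsewhere: Omar, Ivy.
So brown goes to Ivy.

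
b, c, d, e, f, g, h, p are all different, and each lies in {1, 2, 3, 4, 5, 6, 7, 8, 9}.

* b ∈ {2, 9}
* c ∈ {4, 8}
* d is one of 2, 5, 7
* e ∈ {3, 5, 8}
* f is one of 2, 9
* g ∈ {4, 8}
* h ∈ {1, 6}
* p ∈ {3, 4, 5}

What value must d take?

b and f between them cover only {2, 9} — a naked pair. Remove those values from d.
The 2 variables c and g are confined to {4, 8}, which locks those values in; drop them from e, p.
The 2 variables e and p are confined to {3, 5}, which locks those values in; drop them from d.
So d = 7.

7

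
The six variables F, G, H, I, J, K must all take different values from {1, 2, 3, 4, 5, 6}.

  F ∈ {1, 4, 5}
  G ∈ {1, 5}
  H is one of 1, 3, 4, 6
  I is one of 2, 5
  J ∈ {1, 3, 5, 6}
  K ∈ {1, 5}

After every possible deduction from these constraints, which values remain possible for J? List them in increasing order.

3, 6

The 6 variables together cover exactly {1, 2, 3, 4, 5, 6} — 6 values for 6 variables — and 2 appears only in I's list, so I = 2.
G and K share exactly the 2 values {1, 5}; by pigeonhole those values go to them, so strike 1, 5 from F, H, J.
F's domain is down to {4}, so F = 4. So H can't be 4.
No further eliminations apply; J can still be any of 3, 6.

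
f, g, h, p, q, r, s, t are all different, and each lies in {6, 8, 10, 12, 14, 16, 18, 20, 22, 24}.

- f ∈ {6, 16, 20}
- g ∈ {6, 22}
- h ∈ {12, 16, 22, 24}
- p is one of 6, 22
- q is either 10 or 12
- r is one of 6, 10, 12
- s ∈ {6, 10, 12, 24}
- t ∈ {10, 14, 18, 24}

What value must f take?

20

g and p between them cover only {6, 22} — a naked pair. Remove those values from f, h, r, s.
The 2 variables q and r are confined to {10, 12}, which locks those values in; drop them from h, s, t.
s's domain is down to {24}, so s = 24. Strike 24 from h, t.
h must be 16 (only option left). So f can't be 16.
So f = 20.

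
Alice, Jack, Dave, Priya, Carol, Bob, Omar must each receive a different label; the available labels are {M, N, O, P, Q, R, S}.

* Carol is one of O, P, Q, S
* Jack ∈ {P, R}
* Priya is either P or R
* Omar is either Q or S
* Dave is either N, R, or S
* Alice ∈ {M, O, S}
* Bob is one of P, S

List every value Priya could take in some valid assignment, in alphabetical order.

P, R

The 7 variables together cover exactly {M, N, O, P, Q, R, S} — 7 values for 7 variables — and M appears only in Alice's list, so Alice = M.
Among the 6 still-open variables, N fits only Dave (and all 6 values in {N, O, P, Q, R, S} must be used), so Dave = N.
The 5 still-open variables together cover exactly {O, P, Q, R, S} — 5 values for 5 variables — and O appears only in Carol's list, so Carol = O.
The 4 still-open variables together cover exactly {P, Q, R, S} — 4 values for 4 variables — and Q appears only in Omar's list, so Omar = Q.
Among the 3 still-open variables, S fits only Bob (and all 3 values in {P, R, S} must be used), so Bob = S.
No further eliminations apply; Priya can still be any of P, R.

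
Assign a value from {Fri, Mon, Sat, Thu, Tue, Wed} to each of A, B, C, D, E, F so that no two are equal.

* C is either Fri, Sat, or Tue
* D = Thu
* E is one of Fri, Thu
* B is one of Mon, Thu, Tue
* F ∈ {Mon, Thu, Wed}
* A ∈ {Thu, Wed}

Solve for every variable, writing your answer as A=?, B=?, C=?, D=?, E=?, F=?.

A=Wed, B=Tue, C=Sat, D=Thu, E=Fri, F=Mon

D's domain is down to {Thu}, so D = Thu. So A, B, E, F can't be Thu.
E's domain is down to {Fri}, so E = Fri. So C can't be Fri.
That leaves A = Wed. Strike Wed from F.
F's domain is down to {Mon}, so F = Mon. Remove Mon from B.
B must be Tue (only option left). So C can't be Tue.
C has just one choice, so C = Sat.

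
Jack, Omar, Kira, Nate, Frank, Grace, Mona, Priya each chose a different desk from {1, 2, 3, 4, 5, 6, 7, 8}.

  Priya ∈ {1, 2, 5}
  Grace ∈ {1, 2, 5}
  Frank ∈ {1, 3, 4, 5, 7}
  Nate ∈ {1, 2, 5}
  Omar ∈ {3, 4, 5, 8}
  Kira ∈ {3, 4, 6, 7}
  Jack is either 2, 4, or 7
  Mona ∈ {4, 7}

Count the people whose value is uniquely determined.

The 8 variables draw from only 8 values {1, 2, 3, 4, 5, 6, 7, 8}, so each is used; only Kira can be 6, hence Kira = 6.
The 7 still-open variables together cover exactly {1, 2, 3, 4, 5, 7, 8} — 7 values for 7 variables — and 8 appears only in Omar's list, so Omar = 8.
The 6 still-open variables together cover exactly {1, 2, 3, 4, 5, 7} — 6 values for 6 variables — and 3 appears only in Frank's list, so Frank = 3.
Nate, Grace, Priya between them cover only {1, 2, 5} — a naked triple. Remove those values from Jack.
Determined: Omar=8, Kira=6, Frank=3. The other people each still have more than one consistent value. That makes 3.

3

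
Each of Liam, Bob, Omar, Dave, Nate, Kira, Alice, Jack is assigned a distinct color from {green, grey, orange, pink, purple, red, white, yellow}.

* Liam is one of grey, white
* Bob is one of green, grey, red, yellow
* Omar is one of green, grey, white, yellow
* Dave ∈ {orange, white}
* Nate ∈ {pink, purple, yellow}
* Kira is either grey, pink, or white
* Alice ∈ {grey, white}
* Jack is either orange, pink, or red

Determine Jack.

red

The 8 variables draw from only 8 values {green, grey, orange, pink, purple, red, white, yellow}, so each is used; only Nate can be purple, hence Nate = purple.
Liam and Alice between them cover only {grey, white} — a naked pair. Remove those values from Bob, Omar, Dave, Kira.
Dave has just one choice, so Dave = orange. So Jack can't be orange.
Kira's domain is down to {pink}, so Kira = pink. Eliminate pink elsewhere: Jack.
So Jack = red.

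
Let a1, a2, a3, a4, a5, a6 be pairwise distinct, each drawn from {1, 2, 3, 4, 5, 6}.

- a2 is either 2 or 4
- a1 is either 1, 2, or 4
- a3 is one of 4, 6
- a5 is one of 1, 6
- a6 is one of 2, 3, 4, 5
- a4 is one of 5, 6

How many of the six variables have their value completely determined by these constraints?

2

The 6 variables draw from only 6 values {1, 2, 3, 4, 5, 6}, so each is used; only a6 can be 3, hence a6 = 3.
The 5 still-open variables draw from only 5 values {1, 2, 4, 5, 6}, so each is used; only a4 can be 5, hence a4 = 5.
Determined: a4=5, a6=3. The other variables each still have more than one consistent value. That makes 2.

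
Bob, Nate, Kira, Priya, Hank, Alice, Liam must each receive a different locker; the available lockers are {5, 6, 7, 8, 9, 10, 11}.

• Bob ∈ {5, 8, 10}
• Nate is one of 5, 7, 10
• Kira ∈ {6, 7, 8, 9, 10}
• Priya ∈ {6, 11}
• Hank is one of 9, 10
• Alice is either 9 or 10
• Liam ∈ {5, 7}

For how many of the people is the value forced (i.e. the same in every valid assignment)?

The 7 variables draw from only 7 values {5, 6, 7, 8, 9, 10, 11}, so each is used; only Priya can be 11, hence Priya = 11.
The 6 still-open variables draw from only 6 values {5, 6, 7, 8, 9, 10}, so each is used; only Kira can be 6, hence Kira = 6.
The 5 still-open variables together cover exactly {5, 7, 8, 9, 10} — 5 values for 5 variables — and 8 appears only in Bob's list, so Bob = 8.
Hank and Alice between them cover only {9, 10} — a naked pair. Remove those values from Nate.
Determined: Bob=8, Kira=6, Priya=11. The other people each still have more than one consistent value. That makes 3.

3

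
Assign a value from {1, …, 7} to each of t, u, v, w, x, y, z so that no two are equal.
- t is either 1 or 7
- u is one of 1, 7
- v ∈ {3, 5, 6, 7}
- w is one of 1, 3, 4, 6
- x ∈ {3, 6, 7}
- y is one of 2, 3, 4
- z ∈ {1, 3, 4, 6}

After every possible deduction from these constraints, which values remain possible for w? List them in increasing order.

3, 4, 6

The 7 variables together cover exactly {1, 2, 3, 4, 5, 6, 7} — 7 values for 7 variables — and 2 appears only in y's list, so y = 2.
Among the 6 still-open variables, 5 fits only v (and all 6 values in {1, 3, 4, 5, 6, 7} must be used), so v = 5.
t and u share exactly the 2 values {1, 7}; by pigeonhole those values go to them, so strike 1, 7 from w, x, z.
No further eliminations apply; w can still be any of 3, 4, 6.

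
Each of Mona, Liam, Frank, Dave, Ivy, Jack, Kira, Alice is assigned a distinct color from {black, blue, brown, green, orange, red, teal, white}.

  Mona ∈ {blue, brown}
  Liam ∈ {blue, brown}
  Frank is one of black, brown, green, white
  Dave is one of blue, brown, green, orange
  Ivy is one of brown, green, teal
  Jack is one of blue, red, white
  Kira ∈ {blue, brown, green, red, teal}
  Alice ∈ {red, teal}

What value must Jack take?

Among the 8 variables, black fits only Frank (and all 8 values in {black, blue, brown, green, orange, red, teal, white} must be used), so Frank = black.
The 7 still-open variables draw from only 7 values {blue, brown, green, orange, red, teal, white}, so each is used; only Dave can be orange, hence Dave = orange.
The 6 still-open variables draw from only 6 values {blue, brown, green, red, teal, white}, so each is used; only Jack can be white, hence Jack = white.

white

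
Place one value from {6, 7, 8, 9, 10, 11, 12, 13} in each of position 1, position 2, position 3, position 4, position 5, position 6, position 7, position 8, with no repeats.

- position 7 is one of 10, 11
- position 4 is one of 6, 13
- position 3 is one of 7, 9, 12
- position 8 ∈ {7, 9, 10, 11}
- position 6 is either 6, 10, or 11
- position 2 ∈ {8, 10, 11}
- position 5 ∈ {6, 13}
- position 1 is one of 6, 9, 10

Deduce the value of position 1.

The 8 variables draw from only 8 values {6, 7, 8, 9, 10, 11, 12, 13}, so each is used; only position 2 can be 8, hence position 2 = 8.
The 7 still-open variables together cover exactly {6, 7, 9, 10, 11, 12, 13} — 7 values for 7 variables — and 12 appears only in position 3's list, so position 3 = 12.
The 6 still-open variables together cover exactly {6, 7, 9, 10, 11, 13} — 6 values for 6 variables — and 7 appears only in position 8's list, so position 8 = 7.
The 5 still-open variables together cover exactly {6, 9, 10, 11, 13} — 5 values for 5 variables — and 9 appears only in position 1's list, so position 1 = 9.

9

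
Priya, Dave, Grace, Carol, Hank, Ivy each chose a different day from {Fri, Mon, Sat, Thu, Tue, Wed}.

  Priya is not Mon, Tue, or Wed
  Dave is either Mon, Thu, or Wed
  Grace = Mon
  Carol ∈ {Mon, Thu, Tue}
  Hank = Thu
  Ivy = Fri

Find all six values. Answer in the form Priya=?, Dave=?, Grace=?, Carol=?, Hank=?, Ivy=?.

Priya=Sat, Dave=Wed, Grace=Mon, Carol=Tue, Hank=Thu, Ivy=Fri

Grace's domain is down to {Mon}, so Grace = Mon. Eliminate Mon elsewhere: Dave, Carol.
Hank's domain is down to {Thu}, so Hank = Thu. Remove Thu from Priya, Dave, Carol.
Ivy's domain is down to {Fri}, so Ivy = Fri. Strike Fri from Priya.
Priya must be Sat (only option left).
Dave's domain is down to {Wed}, so Dave = Wed.
Carol's domain is down to {Tue}, so Carol = Tue.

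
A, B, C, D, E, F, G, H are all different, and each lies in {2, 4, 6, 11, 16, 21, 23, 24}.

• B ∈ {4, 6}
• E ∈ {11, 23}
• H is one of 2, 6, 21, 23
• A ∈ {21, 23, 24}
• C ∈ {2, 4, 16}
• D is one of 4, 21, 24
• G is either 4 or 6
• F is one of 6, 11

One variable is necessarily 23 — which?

E

The 8 variables draw from only 8 values {2, 4, 6, 11, 16, 21, 23, 24}, so each is used; only C can be 16, hence C = 16.
Among the 7 still-open variables, 2 fits only H (and all 7 values in {2, 4, 6, 11, 21, 23, 24} must be used), so H = 2.
The 2 variables B and G are confined to {4, 6}, which locks those values in; drop them from D, F.
That leaves F = 11. Remove 11 from E.
So 23 goes to E.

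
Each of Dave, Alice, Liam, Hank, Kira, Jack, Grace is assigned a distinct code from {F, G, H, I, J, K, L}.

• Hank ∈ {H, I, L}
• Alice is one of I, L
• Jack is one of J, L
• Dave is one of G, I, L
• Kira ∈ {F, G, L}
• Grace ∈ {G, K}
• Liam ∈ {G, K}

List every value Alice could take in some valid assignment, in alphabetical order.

Among the 7 variables, F fits only Kira (and all 7 values in {F, G, H, I, J, K, L} must be used), so Kira = F.
Among the 6 still-open variables, H fits only Hank (and all 6 values in {G, H, I, J, K, L} must be used), so Hank = H.
The 5 still-open variables together cover exactly {G, I, J, K, L} — 5 values for 5 variables — and J appears only in Jack's list, so Jack = J.
The 2 variables Liam and Grace are confined to {G, K}, which locks those values in; drop them from Dave.
No further eliminations apply; Alice can still be any of I, L.

I, L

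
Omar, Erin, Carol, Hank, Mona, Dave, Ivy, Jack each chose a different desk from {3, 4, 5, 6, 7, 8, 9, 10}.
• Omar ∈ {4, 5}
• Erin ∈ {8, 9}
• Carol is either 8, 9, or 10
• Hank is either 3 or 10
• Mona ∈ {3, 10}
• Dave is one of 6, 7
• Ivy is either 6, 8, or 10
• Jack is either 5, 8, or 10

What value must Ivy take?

6

Among the 8 variables, 4 fits only Omar (and all 8 values in {3, 4, 5, 6, 7, 8, 9, 10} must be used), so Omar = 4.
Among the 7 still-open variables, 5 fits only Jack (and all 7 values in {3, 5, 6, 7, 8, 9, 10} must be used), so Jack = 5.
The 6 still-open variables draw from only 6 values {3, 6, 7, 8, 9, 10}, so each is used; only Dave can be 7, hence Dave = 7.
The 5 still-open variables draw from only 5 values {3, 6, 8, 9, 10}, so each is used; only Ivy can be 6, hence Ivy = 6.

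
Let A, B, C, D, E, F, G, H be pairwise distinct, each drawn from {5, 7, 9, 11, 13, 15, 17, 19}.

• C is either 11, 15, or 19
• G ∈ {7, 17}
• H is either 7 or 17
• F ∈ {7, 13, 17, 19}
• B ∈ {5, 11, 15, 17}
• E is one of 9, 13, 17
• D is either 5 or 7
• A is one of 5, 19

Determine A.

Among the 8 variables, 9 fits only E (and all 8 values in {5, 7, 9, 11, 13, 15, 17, 19} must be used), so E = 9.
The 7 still-open variables together cover exactly {5, 7, 11, 13, 15, 17, 19} — 7 values for 7 variables — and 13 appears only in F's list, so F = 13.
G and H share exactly the 2 values {7, 17}; by pigeonhole those values go to them, so strike 7, 17 from B, D.
D has just one choice, so D = 5. Remove 5 from A, B.
So A = 19.

19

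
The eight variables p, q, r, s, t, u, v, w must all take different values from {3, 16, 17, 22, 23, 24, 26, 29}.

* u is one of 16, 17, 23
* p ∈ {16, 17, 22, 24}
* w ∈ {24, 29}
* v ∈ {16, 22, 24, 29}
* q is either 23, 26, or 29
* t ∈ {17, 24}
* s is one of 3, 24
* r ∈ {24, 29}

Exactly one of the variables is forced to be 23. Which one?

u

The 8 variables together cover exactly {3, 16, 17, 22, 23, 24, 26, 29} — 8 values for 8 variables — and 3 appears only in s's list, so s = 3.
The 7 still-open variables draw from only 7 values {16, 17, 22, 23, 24, 26, 29}, so each is used; only q can be 26, hence q = 26.
Among the 6 still-open variables, 23 fits only u (and all 6 values in {16, 17, 22, 23, 24, 29} must be used), so u = 23.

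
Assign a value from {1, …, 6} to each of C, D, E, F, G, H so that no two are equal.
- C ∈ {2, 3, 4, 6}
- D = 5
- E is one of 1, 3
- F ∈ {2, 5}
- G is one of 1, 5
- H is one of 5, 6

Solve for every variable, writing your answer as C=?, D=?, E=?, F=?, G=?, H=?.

D has just one choice, so D = 5. Eliminate 5 elsewhere: F, G, H.
F's domain is down to {2}, so F = 2. Eliminate 2 elsewhere: C.
That leaves G = 1. Remove 1 from E.
H must be 6 (only option left). Eliminate 6 elsewhere: C.
That leaves E = 3. Strike 3 from C.
C's domain is down to {4}, so C = 4.

C=4, D=5, E=3, F=2, G=1, H=6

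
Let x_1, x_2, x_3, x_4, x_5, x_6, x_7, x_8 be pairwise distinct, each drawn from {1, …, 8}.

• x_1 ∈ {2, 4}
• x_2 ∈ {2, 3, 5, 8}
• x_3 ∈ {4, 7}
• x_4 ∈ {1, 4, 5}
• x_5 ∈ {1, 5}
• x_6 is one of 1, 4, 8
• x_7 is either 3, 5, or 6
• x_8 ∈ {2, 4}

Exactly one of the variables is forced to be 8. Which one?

The 8 variables draw from only 8 values {1, 2, 3, 4, 5, 6, 7, 8}, so each is used; only x_7 can be 6, hence x_7 = 6.
The 7 still-open variables draw from only 7 values {1, 2, 3, 4, 5, 7, 8}, so each is used; only x_2 can be 3, hence x_2 = 3.
The 6 still-open variables together cover exactly {1, 2, 4, 5, 7, 8} — 6 values for 6 variables — and 7 appears only in x_3's list, so x_3 = 7.
The 5 still-open variables together cover exactly {1, 2, 4, 5, 8} — 5 values for 5 variables — and 8 appears only in x_6's list, so x_6 = 8.

x_6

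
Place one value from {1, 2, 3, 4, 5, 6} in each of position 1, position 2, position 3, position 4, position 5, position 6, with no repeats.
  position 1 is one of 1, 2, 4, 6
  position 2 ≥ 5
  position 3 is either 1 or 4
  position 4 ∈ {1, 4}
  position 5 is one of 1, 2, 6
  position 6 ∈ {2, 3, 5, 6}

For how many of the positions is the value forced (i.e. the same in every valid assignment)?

2

The 6 variables draw from only 6 values {1, 2, 3, 4, 5, 6}, so each is used; only position 6 can be 3, hence position 6 = 3.
The 5 still-open variables draw from only 5 values {1, 2, 4, 5, 6}, so each is used; only position 2 can be 5, hence position 2 = 5.
position 3 and position 4 between them cover only {1, 4} — a naked pair. Remove those values from position 1, position 5.
Determined: position 2=5, position 6=3. The other positions each still have more than one consistent value. That makes 2.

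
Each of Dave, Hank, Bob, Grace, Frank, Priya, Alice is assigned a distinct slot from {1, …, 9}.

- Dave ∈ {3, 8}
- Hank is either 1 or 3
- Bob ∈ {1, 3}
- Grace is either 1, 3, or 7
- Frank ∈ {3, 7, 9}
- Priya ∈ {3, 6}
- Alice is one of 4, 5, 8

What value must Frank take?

Hank and Bob share exactly the 2 values {1, 3}; by pigeonhole those values go to them, so strike 1, 3 from Dave, Grace, Frank, Priya.
That leaves Dave = 8. Strike 8 from Alice.
Grace has just one choice, so Grace = 7. Strike 7 from Frank.
So Frank = 9.

9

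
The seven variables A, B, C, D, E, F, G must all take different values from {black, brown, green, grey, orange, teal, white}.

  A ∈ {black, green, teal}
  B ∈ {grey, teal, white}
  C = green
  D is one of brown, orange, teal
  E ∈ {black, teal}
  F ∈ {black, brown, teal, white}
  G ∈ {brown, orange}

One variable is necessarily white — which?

F

C has just one choice, so C = green. Strike green from A.
The 6 still-open variables together cover exactly {black, brown, grey, orange, teal, white} — 6 values for 6 variables — and grey appears only in B's list, so B = grey.
Among the 5 still-open variables, white fits only F (and all 5 values in {black, brown, orange, teal, white} must be used), so F = white.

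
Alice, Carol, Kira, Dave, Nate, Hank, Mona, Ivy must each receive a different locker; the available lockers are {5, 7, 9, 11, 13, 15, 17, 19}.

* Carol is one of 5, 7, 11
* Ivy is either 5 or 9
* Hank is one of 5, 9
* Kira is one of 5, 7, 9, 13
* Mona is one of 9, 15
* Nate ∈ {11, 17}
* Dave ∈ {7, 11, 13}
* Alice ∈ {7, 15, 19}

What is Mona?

15

The 8 variables draw from only 8 values {5, 7, 9, 11, 13, 15, 17, 19}, so each is used; only Nate can be 17, hence Nate = 17.
The 7 still-open variables draw from only 7 values {5, 7, 9, 11, 13, 15, 19}, so each is used; only Alice can be 19, hence Alice = 19.
The 6 still-open variables draw from only 6 values {5, 7, 9, 11, 13, 15}, so each is used; only Mona can be 15, hence Mona = 15.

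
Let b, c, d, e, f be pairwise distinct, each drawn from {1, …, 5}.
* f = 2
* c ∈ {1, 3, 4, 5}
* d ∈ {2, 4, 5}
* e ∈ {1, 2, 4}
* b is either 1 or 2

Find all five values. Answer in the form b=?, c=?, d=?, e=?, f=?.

f must be 2 (only option left). Strike 2 from b, d, e.
b has just one choice, so b = 1. Eliminate 1 elsewhere: c, e.
e has just one choice, so e = 4. So c, d can't be 4.
d has just one choice, so d = 5. Strike 5 from c.
c has just one choice, so c = 3.

b=1, c=3, d=5, e=4, f=2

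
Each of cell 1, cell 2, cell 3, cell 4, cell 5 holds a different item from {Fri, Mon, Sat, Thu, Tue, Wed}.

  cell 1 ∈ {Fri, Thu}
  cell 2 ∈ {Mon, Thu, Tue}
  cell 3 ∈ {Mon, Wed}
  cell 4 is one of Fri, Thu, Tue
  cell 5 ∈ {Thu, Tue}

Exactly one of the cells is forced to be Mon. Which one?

Among the 5 variables, Wed fits only cell 3 (and all 5 values in {Fri, Mon, Thu, Tue, Wed} must be used), so cell 3 = Wed.
Among the 4 still-open variables, Mon fits only cell 2 (and all 4 values in {Fri, Mon, Thu, Tue} must be used), so cell 2 = Mon.

cell 2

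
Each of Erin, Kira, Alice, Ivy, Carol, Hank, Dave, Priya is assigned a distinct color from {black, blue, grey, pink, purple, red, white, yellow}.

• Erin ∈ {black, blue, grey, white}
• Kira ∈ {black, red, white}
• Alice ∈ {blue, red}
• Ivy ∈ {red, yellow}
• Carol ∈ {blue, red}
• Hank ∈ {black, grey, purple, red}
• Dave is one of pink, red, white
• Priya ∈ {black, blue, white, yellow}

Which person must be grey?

Erin

Among the 8 variables, pink fits only Dave (and all 8 values in {black, blue, grey, pink, purple, red, white, yellow} must be used), so Dave = pink.
The 7 still-open variables draw from only 7 values {black, blue, grey, purple, red, white, yellow}, so each is used; only Hank can be purple, hence Hank = purple.
Among the 6 still-open variables, grey fits only Erin (and all 6 values in {black, blue, grey, red, white, yellow} must be used), so Erin = grey.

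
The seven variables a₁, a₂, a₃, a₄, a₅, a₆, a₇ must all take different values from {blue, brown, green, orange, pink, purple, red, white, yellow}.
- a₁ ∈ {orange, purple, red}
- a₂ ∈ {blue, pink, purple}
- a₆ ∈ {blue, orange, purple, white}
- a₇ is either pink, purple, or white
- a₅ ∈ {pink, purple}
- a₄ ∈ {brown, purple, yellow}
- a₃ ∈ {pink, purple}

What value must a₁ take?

The 2 variables a₃ and a₅ are confined to {pink, purple}, which locks those values in; drop them from a₁, a₂, a₄, a₆, a₇.
That leaves a₂ = blue. Remove blue from a₆.
a₇ must be white (only option left). Strike white from a₆.
a₆ must be orange (only option left). Remove orange from a₁.
So a₁ = red.

red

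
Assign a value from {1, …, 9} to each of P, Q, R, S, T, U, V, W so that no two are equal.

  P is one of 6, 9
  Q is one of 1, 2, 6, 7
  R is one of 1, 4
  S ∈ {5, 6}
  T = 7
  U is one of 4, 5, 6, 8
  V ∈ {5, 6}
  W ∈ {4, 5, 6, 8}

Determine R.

T has just one choice, so T = 7. Strike 7 from Q.
The 7 still-open variables together cover exactly {1, 2, 4, 5, 6, 8, 9} — 7 values for 7 variables — and 2 appears only in Q's list, so Q = 2.
Among the 6 still-open variables, 1 fits only R (and all 6 values in {1, 4, 5, 6, 8, 9} must be used), so R = 1.

1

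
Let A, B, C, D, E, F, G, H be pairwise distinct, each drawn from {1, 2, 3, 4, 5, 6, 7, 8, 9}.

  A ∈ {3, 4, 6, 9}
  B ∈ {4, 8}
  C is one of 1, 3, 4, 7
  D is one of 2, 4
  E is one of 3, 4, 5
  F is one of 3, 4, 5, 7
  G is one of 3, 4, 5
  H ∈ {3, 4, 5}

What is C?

E, G, H share exactly the 3 values {3, 4, 5}; by pigeonhole those values go to them, so strike 3, 4, 5 from A, B, C, D, F.
B has just one choice, so B = 8.
D has just one choice, so D = 2.
F has just one choice, so F = 7. So C can't be 7.
So C = 1.

1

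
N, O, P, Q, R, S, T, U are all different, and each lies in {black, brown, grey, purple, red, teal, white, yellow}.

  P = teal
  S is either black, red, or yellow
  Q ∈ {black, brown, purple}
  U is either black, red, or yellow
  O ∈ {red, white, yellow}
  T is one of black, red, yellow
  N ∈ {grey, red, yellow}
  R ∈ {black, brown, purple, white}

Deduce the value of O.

P's domain is down to {teal}, so P = teal.
The 7 still-open variables draw from only 7 values {black, brown, grey, purple, red, white, yellow}, so each is used; only N can be grey, hence N = grey.
S, T, U between them cover only {black, red, yellow} — a naked triple. Remove those values from O, Q, R.
So O = white.

white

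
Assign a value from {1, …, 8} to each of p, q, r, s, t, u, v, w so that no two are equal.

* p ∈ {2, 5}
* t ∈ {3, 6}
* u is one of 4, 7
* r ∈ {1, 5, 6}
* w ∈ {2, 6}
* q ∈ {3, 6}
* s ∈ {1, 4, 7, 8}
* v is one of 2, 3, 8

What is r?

q and t between them cover only {3, 6} — a naked pair. Remove those values from r, v, w.
w has just one choice, so w = 2. Remove 2 from p, v.
p must be 5 (only option left). So r can't be 5.
So r = 1.

1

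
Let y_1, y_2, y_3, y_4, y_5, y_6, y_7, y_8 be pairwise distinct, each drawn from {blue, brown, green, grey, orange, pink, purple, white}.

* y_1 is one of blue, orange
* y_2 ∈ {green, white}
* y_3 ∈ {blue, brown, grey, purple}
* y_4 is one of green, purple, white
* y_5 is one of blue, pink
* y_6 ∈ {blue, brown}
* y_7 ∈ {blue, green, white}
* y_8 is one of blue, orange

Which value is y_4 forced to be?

purple

Among the 8 variables, grey fits only y_3 (and all 8 values in {blue, brown, green, grey, orange, pink, purple, white} must be used), so y_3 = grey.
The 7 still-open variables together cover exactly {blue, brown, green, orange, pink, purple, white} — 7 values for 7 variables — and brown appears only in y_6's list, so y_6 = brown.
Among the 6 still-open variables, pink fits only y_5 (and all 6 values in {blue, green, orange, pink, purple, white} must be used), so y_5 = pink.
The 5 still-open variables together cover exactly {blue, green, orange, purple, white} — 5 values for 5 variables — and purple appears only in y_4's list, so y_4 = purple.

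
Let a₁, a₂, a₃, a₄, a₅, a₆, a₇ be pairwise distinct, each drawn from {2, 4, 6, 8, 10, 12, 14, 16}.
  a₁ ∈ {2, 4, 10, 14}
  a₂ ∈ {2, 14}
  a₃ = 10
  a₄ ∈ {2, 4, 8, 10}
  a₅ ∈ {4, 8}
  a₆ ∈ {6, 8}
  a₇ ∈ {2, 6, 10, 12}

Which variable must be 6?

a₆

a₃'s domain is down to {10}, so a₃ = 10. Strike 10 from a₁, a₄, a₇.
The 6 still-open variables together cover exactly {2, 4, 6, 8, 12, 14} — 6 values for 6 variables — and 12 appears only in a₇'s list, so a₇ = 12.
Among the 5 still-open variables, 6 fits only a₆ (and all 5 values in {2, 4, 6, 8, 14} must be used), so a₆ = 6.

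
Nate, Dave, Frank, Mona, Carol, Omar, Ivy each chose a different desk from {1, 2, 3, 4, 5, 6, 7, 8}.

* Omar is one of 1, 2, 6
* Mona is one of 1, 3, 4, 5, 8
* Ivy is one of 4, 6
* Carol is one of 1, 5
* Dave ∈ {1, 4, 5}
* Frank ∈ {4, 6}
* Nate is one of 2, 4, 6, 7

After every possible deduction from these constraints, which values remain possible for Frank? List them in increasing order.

Frank and Ivy share exactly the 2 values {4, 6}; by pigeonhole those values go to them, so strike 4, 6 from Nate, Dave, Mona, Omar.
Dave and Carol between them cover only {1, 5} — a naked pair. Remove those values from Mona, Omar.
Omar's domain is down to {2}, so Omar = 2. Eliminate 2 elsewhere: Nate.
Nate must be 7 (only option left).
No further eliminations apply; Frank can still be any of 4, 6.

4, 6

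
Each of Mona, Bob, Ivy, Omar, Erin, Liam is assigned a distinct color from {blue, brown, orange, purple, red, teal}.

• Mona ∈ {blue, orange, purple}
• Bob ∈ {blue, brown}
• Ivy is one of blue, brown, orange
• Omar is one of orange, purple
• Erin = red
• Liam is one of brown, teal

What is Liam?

teal

Erin has just one choice, so Erin = red.
The 5 still-open variables together cover exactly {blue, brown, orange, purple, teal} — 5 values for 5 variables — and teal appears only in Liam's list, so Liam = teal.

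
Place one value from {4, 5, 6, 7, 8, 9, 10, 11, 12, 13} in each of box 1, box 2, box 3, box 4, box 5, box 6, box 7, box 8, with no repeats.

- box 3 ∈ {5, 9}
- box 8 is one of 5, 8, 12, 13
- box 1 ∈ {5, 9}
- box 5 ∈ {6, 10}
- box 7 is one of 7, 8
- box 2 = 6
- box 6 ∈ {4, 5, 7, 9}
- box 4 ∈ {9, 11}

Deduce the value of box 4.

box 2 must be 6 (only option left). Remove 6 from box 5.
box 5's domain is down to {10}, so box 5 = 10.
box 1 and box 3 between them cover only {5, 9} — a naked pair. Remove those values from box 4, box 6, box 8.
So box 4 = 11.

11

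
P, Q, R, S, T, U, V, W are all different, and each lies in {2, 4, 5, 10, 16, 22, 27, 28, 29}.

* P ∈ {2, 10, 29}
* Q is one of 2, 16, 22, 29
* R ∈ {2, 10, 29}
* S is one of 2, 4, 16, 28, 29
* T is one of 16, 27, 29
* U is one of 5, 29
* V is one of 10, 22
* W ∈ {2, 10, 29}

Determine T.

The 3 variables P, R, W are confined to {2, 10, 29}, which locks those values in; drop them from Q, S, T, U, V.
U must be 5 (only option left).
V's domain is down to {22}, so V = 22. Strike 22 from Q.
That leaves Q = 16. Strike 16 from S, T.
So T = 27.

27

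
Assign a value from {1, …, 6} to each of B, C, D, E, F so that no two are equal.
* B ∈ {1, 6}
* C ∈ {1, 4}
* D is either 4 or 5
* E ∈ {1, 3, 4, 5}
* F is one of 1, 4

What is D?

The 5 variables draw from only 5 values {1, 3, 4, 5, 6}, so each is used; only E can be 3, hence E = 3.
The 4 still-open variables together cover exactly {1, 4, 5, 6} — 4 values for 4 variables — and 5 appears only in D's list, so D = 5.

5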